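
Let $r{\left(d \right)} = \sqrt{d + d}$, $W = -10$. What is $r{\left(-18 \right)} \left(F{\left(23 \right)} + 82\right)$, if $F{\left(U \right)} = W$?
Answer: $432 i \approx 432.0 i$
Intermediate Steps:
$F{\left(U \right)} = -10$
$r{\left(d \right)} = \sqrt{2} \sqrt{d}$ ($r{\left(d \right)} = \sqrt{2 d} = \sqrt{2} \sqrt{d}$)
$r{\left(-18 \right)} \left(F{\left(23 \right)} + 82\right) = \sqrt{2} \sqrt{-18} \left(-10 + 82\right) = \sqrt{2} \cdot 3 i \sqrt{2} \cdot 72 = 6 i 72 = 432 i$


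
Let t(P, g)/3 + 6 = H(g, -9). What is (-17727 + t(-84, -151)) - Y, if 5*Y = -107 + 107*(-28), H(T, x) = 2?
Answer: -85592/5 ≈ -17118.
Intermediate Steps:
t(P, g) = -12 (t(P, g) = -18 + 3*2 = -18 + 6 = -12)
Y = -3103/5 (Y = (-107 + 107*(-28))/5 = (-107 - 2996)/5 = (⅕)*(-3103) = -3103/5 ≈ -620.60)
(-17727 + t(-84, -151)) - Y = (-17727 - 12) - 1*(-3103/5) = -17739 + 3103/5 = -85592/5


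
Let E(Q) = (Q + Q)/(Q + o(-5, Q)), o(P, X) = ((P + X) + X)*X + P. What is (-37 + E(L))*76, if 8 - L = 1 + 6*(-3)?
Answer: -643188/229 ≈ -2808.7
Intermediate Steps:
L = 25 (L = 8 - (1 + 6*(-3)) = 8 - (1 - 18) = 8 - 1*(-17) = 8 + 17 = 25)
o(P, X) = P + X*(P + 2*X) (o(P, X) = (P + 2*X)*X + P = X*(P + 2*X) + P = P + X*(P + 2*X))
E(Q) = 2*Q/(-5 - 4*Q + 2*Q**2) (E(Q) = (Q + Q)/(Q + (-5 + 2*Q**2 - 5*Q)) = (2*Q)/(Q + (-5 - 5*Q + 2*Q**2)) = (2*Q)/(-5 - 4*Q + 2*Q**2) = 2*Q/(-5 - 4*Q + 2*Q**2))
(-37 + E(L))*76 = (-37 + 2*25/(-5 - 4*25 + 2*25**2))*76 = (-37 + 2*25/(-5 - 100 + 2*625))*76 = (-37 + 2*25/(-5 - 100 + 1250))*76 = (-37 + 2*25/1145)*76 = (-37 + 2*25*(1/1145))*76 = (-37 + 10/229)*76 = -8463/229*76 = -643188/229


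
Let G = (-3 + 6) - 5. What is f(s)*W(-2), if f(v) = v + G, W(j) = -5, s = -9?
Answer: 55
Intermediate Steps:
G = -2 (G = 3 - 5 = -2)
f(v) = -2 + v (f(v) = v - 2 = -2 + v)
f(s)*W(-2) = (-2 - 9)*(-5) = -11*(-5) = 55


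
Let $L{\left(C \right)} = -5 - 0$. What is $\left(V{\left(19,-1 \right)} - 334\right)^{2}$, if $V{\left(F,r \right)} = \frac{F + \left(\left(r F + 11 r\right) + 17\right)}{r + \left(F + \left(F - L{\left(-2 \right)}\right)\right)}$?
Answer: $\frac{5461569}{49} \approx 1.1146 \cdot 10^{5}$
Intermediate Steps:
$L{\left(C \right)} = -5$ ($L{\left(C \right)} = -5 + 0 = -5$)
$V{\left(F,r \right)} = \frac{17 + F + 11 r + F r}{5 + r + 2 F}$ ($V{\left(F,r \right)} = \frac{F + \left(\left(r F + 11 r\right) + 17\right)}{r + \left(F + \left(F - -5\right)\right)} = \frac{F + \left(\left(F r + 11 r\right) + 17\right)}{r + \left(F + \left(F + 5\right)\right)} = \frac{F + \left(\left(11 r + F r\right) + 17\right)}{r + \left(F + \left(5 + F\right)\right)} = \frac{F + \left(17 + 11 r + F r\right)}{r + \left(5 + 2 F\right)} = \frac{17 + F + 11 r + F r}{5 + r + 2 F}$)
$\left(V{\left(19,-1 \right)} - 334\right)^{2} = \left(\frac{17 + 19 + 11 \left(-1\right) + 19 \left(-1\right)}{5 - 1 + 2 \cdot 19} - 334\right)^{2} = \left(\frac{17 + 19 - 11 - 19}{5 - 1 + 38} - 334\right)^{2} = \left(\frac{1}{42} \cdot 6 - 334\right)^{2} = \left(\frac{1}{7} - 334\right)^{2} = \left(- \frac{2337}{7}\right)^{2} = \frac{5461569}{49}$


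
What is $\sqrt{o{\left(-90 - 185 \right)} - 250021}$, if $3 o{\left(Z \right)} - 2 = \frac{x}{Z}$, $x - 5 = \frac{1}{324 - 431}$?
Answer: $\frac{i \sqrt{77931096015729}}{17655} \approx 500.02 i$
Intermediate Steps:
$x = \frac{534}{107}$ ($x = 5 + \frac{1}{324 - 431} = 5 + \frac{1}{-107} = 5 - \frac{1}{107} = \frac{534}{107} \approx 4.9907$)
$o{\left(Z \right)} = \frac{2}{3} + \frac{178}{107 Z}$ ($o{\left(Z \right)} = \frac{2}{3} + \frac{\frac{534}{107} \frac{1}{Z}}{3} = \frac{2}{3} + \frac{178}{107 Z}$)
$\sqrt{o{\left(-90 - 185 \right)} - 250021} = \sqrt{\frac{2 \left(267 + 107 \left(-90 - 185\right)\right)}{321 \left(-90 - 185\right)} - 250021} = \sqrt{\frac{2 \left(267 + 107 \left(-275\right)\right)}{321 \left(-275\right)} - 250021} = \sqrt{\frac{2}{321} \left(- \frac{1}{275}\right) \left(267 - 29425\right) - 250021} = \sqrt{\frac{2}{321} \left(- \frac{1}{275}\right) \left(-29158\right) - 250021} = \sqrt{\frac{58316}{88275} - 250021} = \sqrt{- \frac{22070545459}{88275}} = \frac{i \sqrt{77931096015729}}{17655}$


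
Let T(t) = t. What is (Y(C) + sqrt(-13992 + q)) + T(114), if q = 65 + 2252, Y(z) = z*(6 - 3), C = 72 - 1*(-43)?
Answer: 459 + 5*I*sqrt(467) ≈ 459.0 + 108.05*I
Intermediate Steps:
C = 115 (C = 72 + 43 = 115)
Y(z) = 3*z (Y(z) = z*3 = 3*z)
q = 2317
(Y(C) + sqrt(-13992 + q)) + T(114) = (3*115 + sqrt(-13992 + 2317)) + 114 = (345 + sqrt(-11675)) + 114 = (345 + 5*I*sqrt(467)) + 114 = 459 + 5*I*sqrt(467)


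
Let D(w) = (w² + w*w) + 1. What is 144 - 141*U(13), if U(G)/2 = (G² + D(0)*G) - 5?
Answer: -49770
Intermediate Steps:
D(w) = 1 + 2*w² (D(w) = (w² + w²) + 1 = 2*w² + 1 = 1 + 2*w²)
U(G) = -10 + 2*G + 2*G² (U(G) = 2*((G² + (1 + 2*0²)*G) - 5) = 2*((G² + (1 + 2*0)*G) - 5) = 2*((G² + (1 + 0)*G) - 5) = 2*((G² + 1*G) - 5) = 2*((G² + G) - 5) = 2*((G + G²) - 5) = 2*(-5 + G + G²) = -10 + 2*G + 2*G²)
144 - 141*U(13) = 144 - 141*(-10 + 2*13 + 2*13²) = 144 - 141*(-10 + 26 + 2*169) = 144 - 141*(-10 + 26 + 338) = 144 - 141*354 = 144 - 49914 = -49770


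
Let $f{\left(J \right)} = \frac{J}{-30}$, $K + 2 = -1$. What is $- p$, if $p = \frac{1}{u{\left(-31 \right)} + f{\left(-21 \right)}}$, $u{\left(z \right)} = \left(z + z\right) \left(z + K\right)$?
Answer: $- \frac{10}{21087} \approx -0.00047423$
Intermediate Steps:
$K = -3$ ($K = -2 - 1 = -3$)
$f{\left(J \right)} = - \frac{J}{30}$ ($f{\left(J \right)} = J \left(- \frac{1}{30}\right) = - \frac{J}{30}$)
$u{\left(z \right)} = 2 z \left(-3 + z\right)$ ($u{\left(z \right)} = \left(z + z\right) \left(z - 3\right) = 2 z \left(-3 + z\right)$)
$p = \frac{10}{21087}$ ($p = \frac{1}{2 \left(-31\right) \left(-3 - 31\right) - - \frac{7}{10}} = \frac{1}{2 \left(-31\right) \left(-34\right) + \frac{7}{10}} = \frac{1}{2108 + \frac{7}{10}} = \frac{1}{\frac{21087}{10}} = \frac{10}{21087} \approx 0.00047423$)
$- p = \left(-1\right) \frac{10}{21087} = - \frac{10}{21087}$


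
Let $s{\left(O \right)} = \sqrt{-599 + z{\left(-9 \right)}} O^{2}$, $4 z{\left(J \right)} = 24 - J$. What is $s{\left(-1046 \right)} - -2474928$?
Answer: $2474928 + 547058 i \sqrt{2363} \approx 2.4749 \cdot 10^{6} + 2.6593 \cdot 10^{7} i$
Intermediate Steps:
$z{\left(J \right)} = 6 - \frac{J}{4}$ ($z{\left(J \right)} = \frac{24 - J}{4} = 6 - \frac{J}{4}$)
$s{\left(O \right)} = \frac{i \sqrt{2363} O^{2}}{2}$ ($s{\left(O \right)} = \sqrt{-599 + \left(6 - - \frac{9}{4}\right)} O^{2} = \sqrt{-599 + \left(6 + \frac{9}{4}\right)} O^{2} = \sqrt{-599 + \frac{33}{4}} O^{2} = \sqrt{- \frac{2363}{4}} O^{2} = \frac{i \sqrt{2363}}{2} O^{2} = \frac{i \sqrt{2363} O^{2}}{2}$)
$s{\left(-1046 \right)} - -2474928 = \frac{i \sqrt{2363} \left(-1046\right)^{2}}{2} - -2474928 = \frac{1}{2} i \sqrt{2363} \cdot 1094116 + 2474928 = 547058 i \sqrt{2363} + 2474928 = 2474928 + 547058 i \sqrt{2363}$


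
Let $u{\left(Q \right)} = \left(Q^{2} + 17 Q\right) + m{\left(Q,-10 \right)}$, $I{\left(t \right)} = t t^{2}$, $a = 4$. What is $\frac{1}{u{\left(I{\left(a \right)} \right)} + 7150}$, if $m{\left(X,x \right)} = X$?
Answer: $\frac{1}{12398} \approx 8.0658 \cdot 10^{-5}$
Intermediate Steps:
$I{\left(t \right)} = t^{3}$
$u{\left(Q \right)} = Q^{2} + 18 Q$ ($u{\left(Q \right)} = \left(Q^{2} + 17 Q\right) + Q = Q^{2} + 18 Q$)
$\frac{1}{u{\left(I{\left(a \right)} \right)} + 7150} = \frac{1}{4^{3} \left(18 + 4^{3}\right) + 7150} = \frac{1}{64 \left(18 + 64\right) + 7150} = \frac{1}{64 \cdot 82 + 7150} = \frac{1}{5248 + 7150} = \frac{1}{12398}$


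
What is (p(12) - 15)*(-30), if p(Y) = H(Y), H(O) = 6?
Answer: 270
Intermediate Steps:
p(Y) = 6
(p(12) - 15)*(-30) = (6 - 15)*(-30) = -9*(-30) = 270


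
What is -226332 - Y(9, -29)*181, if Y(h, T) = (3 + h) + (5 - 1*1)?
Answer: -229228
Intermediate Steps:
Y(h, T) = 7 + h (Y(h, T) = (3 + h) + (5 - 1) = (3 + h) + 4 = 7 + h)
-226332 - Y(9, -29)*181 = -226332 - (7 + 9)*181 = -226332 - 16*181 = -226332 - 1*2896 = -226332 - 2896 = -229228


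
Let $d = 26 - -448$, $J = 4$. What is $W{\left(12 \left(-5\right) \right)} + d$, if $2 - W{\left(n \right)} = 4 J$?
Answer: $460$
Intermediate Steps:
$d = 474$ ($d = 26 + 448 = 474$)
$W{\left(n \right)} = -14$ ($W{\left(n \right)} = 2 - 4 \cdot 4 = 2 - 16 = -14$)
$W{\left(12 \left(-5\right) \right)} + d = -14 + 474 = 460$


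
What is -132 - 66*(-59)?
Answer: 3762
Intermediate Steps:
-132 - 66*(-59) = -132 + 3894 = 3762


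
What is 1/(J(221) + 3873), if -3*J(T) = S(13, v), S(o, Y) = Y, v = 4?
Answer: 3/11615 ≈ 0.00025829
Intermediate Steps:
J(T) = -4/3 (J(T) = -⅓*4 = -4/3)
1/(J(221) + 3873) = 1/(-4/3 + 3873) = 1/(11615/3) = 3/11615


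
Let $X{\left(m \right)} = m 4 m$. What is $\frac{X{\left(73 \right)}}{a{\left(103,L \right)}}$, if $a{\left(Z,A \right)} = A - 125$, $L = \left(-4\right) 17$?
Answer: $- \frac{21316}{193} \approx -110.45$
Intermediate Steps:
$L = -68$
$a{\left(Z,A \right)} = -125 + A$
$X{\left(m \right)} = 4 m^{2}$ ($X{\left(m \right)} = 4 m m = 4 m^{2}$)
$\frac{X{\left(73 \right)}}{a{\left(103,L \right)}} = \frac{4 \cdot 73^{2}}{-125 - 68} = \frac{4 \cdot 5329}{-193} = 21316 \left(- \frac{1}{193}\right) = - \frac{21316}{193}$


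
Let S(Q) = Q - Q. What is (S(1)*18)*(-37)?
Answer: 0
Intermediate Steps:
S(Q) = 0
(S(1)*18)*(-37) = (0*18)*(-37) = 0*(-37) = 0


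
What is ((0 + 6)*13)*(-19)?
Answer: -1482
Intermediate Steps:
((0 + 6)*13)*(-19) = (6*13)*(-19) = 78*(-19) = -1482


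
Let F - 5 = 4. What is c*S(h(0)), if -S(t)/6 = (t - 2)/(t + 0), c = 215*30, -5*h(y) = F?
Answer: -81700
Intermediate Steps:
F = 9 (F = 5 + 4 = 9)
h(y) = -9/5 (h(y) = -1/5*9 = -9/5)
c = 6450
S(t) = -6*(-2 + t)/t (S(t) = -6*(t - 2)/(t + 0) = -6*(-2 + t)/t)
c*S(h(0)) = 6450*(-6 + 12/(-9/5)) = 6450*(-6 + 12*(-5/9)) = 6450*(-6 - 20/3) = 6450*(-38/3) = -81700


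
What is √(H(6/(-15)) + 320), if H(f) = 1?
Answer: √321 ≈ 17.916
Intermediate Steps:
√(H(6/(-15)) + 320) = √(1 + 320) = √321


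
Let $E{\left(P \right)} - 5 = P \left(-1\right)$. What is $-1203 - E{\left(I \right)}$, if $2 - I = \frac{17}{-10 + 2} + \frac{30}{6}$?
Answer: $- \frac{9671}{8} \approx -1208.9$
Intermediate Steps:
$I = - \frac{7}{8}$ ($I = 2 - \left(\frac{17}{-10 + 2} + \frac{30}{6}\right) = 2 - \left(\frac{17}{-8} + 30 \cdot \frac{1}{6}\right) = 2 - \left(17 \left(- \frac{1}{8}\right) + 5\right) = 2 - \left(- \frac{17}{8} + 5\right) = 2 - \frac{23}{8} = - \frac{7}{8} \approx -0.875$)
$E{\left(P \right)} = 5 - P$ ($E{\left(P \right)} = 5 + P \left(-1\right) = 5 - P$)
$-1203 - E{\left(I \right)} = -1203 - \left(5 - - \frac{7}{8}\right) = -1203 - \left(5 + \frac{7}{8}\right) = -1203 - \frac{47}{8} = - \frac{9671}{8}$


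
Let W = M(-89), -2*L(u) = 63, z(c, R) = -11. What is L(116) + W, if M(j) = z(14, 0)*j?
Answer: 1895/2 ≈ 947.50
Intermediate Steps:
L(u) = -63/2 (L(u) = -½*63 = -63/2)
M(j) = -11*j
W = 979 (W = -11*(-89) = 979)
L(116) + W = -63/2 + 979 = 1895/2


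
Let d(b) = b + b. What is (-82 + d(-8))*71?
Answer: -6958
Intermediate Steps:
d(b) = 2*b
(-82 + d(-8))*71 = (-82 + 2*(-8))*71 = (-82 - 16)*71 = -98*71 = -6958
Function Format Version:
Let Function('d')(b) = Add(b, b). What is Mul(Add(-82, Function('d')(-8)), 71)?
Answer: -6958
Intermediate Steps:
Function('d')(b) = Mul(2, b)
Mul(Add(-82, Function('d')(-8)), 71) = Mul(Add(-82, Mul(2, -8)), 71) = Mul(Add(-82, -16), 71) = Mul(-98, 71) = -6958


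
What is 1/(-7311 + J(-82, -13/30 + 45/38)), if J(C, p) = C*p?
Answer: -285/2101183 ≈ -0.00013564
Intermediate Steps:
1/(-7311 + J(-82, -13/30 + 45/38)) = 1/(-7311 - 82*(-13/30 + 45/38)) = 1/(-7311 - 82*214/285) = 1/(-7311 - 17548/285) = 1/(-2101183/285) = -285/2101183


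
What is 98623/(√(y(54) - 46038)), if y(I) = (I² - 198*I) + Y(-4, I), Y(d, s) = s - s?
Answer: -98623*I*√53814/53814 ≈ -425.14*I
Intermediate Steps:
Y(d, s) = 0
y(I) = I² - 198*I (y(I) = (I² - 198*I) + 0 = I² - 198*I)
98623/(√(y(54) - 46038)) = 98623/(√(54*(-198 + 54) - 46038)) = 98623/(√(54*(-144) - 46038)) = 98623/(√(-7776 - 46038)) = 98623/(√(-53814)) = 98623/((I*√53814)) = 98623*(-I*√53814/53814) = -98623*I*√53814/53814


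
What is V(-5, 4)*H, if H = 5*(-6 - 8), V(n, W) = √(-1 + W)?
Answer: -70*√3 ≈ -121.24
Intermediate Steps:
H = -70 (H = 5*(-14) = -70)
V(-5, 4)*H = √(-1 + 4)*(-70) = √3*(-70) = -70*√3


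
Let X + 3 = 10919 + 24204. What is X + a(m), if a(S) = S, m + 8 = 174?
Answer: 35286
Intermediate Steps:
X = 35120 (X = -3 + (10919 + 24204) = -3 + 35123 = 35120)
m = 166 (m = -8 + 174 = 166)
X + a(m) = 35120 + 166 = 35286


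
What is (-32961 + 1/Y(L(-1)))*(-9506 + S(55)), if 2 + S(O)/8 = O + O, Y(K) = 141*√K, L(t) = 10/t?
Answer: 284848962 + 4321*I*√10/705 ≈ 2.8485e+8 + 19.382*I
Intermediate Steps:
S(O) = -16 + 16*O (S(O) = -16 + 8*(O + O) = -16 + 8*(2*O) = -16 + 16*O)
(-32961 + 1/Y(L(-1)))*(-9506 + S(55)) = (-32961 + 1/(141*√(10/(-1))))*(-9506 + (-16 + 16*55)) = (-32961 + 1/(141*√(10*(-1))))*(-9506 + (-16 + 880)) = (-32961 + 1/(141*√(-10)))*(-9506 + 864) = (-32961 + 1/(141*(I*√10)))*(-8642) = (-32961 + 1/(141*I*√10))*(-8642) = (-32961 - I*√10/1410)*(-8642) = 284848962 + 4321*I*√10/705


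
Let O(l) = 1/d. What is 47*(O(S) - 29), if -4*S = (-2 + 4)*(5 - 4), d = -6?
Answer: -8225/6 ≈ -1370.8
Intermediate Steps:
S = -½ (S = -(-2 + 4)*(5 - 4)/4 = -1/2 = -¼*2 = -½ ≈ -0.50000)
O(l) = -⅙ (O(l) = 1/(-6) = -⅙)
47*(O(S) - 29) = 47*(-⅙ - 29) = 47*(-175/6) = -8225/6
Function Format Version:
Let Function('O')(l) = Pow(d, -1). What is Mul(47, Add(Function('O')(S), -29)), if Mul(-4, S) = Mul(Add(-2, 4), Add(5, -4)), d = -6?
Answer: Rational(-8225, 6) ≈ -1370.8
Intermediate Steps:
S = Rational(-1, 2) (S = Mul(Rational(-1, 4), Mul(Add(-2, 4), Add(5, -4))) = Mul(Rational(-1, 4), Mul(2, 1)) = Mul(Rational(-1, 4), 2) = Rational(-1, 2) ≈ -0.50000)
Function('O')(l) = Rational(-1, 6) (Function('O')(l) = Pow(-6, -1) = Rational(-1, 6))
Mul(47, Add(Function('O')(S), -29)) = Mul(47, Add(Rational(-1, 6), -29)) = Mul(47, Rational(-175, 6)) = Rational(-8225, 6)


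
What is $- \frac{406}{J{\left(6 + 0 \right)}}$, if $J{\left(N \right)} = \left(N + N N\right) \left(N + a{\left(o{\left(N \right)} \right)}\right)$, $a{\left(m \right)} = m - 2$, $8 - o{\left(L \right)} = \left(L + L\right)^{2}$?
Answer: $\frac{29}{396} \approx 0.073232$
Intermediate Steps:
$o{\left(L \right)} = 8 - 4 L^{2}$ ($o{\left(L \right)} = 8 - \left(L + L\right)^{2} = 8 - \left(2 L\right)^{2} = 8 - 4 L^{2}$)
$a{\left(m \right)} = -2 + m$
$J{\left(N \right)} = \left(N + N^{2}\right) \left(6 + N - 4 N^{2}\right)$ ($J{\left(N \right)} = \left(N + N N\right) \left(N - \left(-6 + 4 N^{2}\right)\right) = \left(N + N^{2}\right) \left(N - \left(-6 + 4 N^{2}\right)\right) = \left(N + N^{2}\right) \left(6 + N - 4 N^{2}\right)$)
$- \frac{406}{J{\left(6 + 0 \right)}} = - \frac{406}{\left(6 + 0\right) \left(6 - 4 \left(6 + 0\right)^{3} - 3 \left(6 + 0\right)^{2} + 7 \left(6 + 0\right)\right)} = - \frac{406}{6 \left(6 - 4 \cdot 6^{3} - 3 \cdot 6^{2} + 7 \cdot 6\right)} = - \frac{406}{6 \left(6 - 864 - 108 + 42\right)} = - \frac{406}{6 \left(-924\right)} = - \frac{406}{-5544} = \left(-406\right) \left(- \frac{1}{5544}\right) = \frac{29}{396}$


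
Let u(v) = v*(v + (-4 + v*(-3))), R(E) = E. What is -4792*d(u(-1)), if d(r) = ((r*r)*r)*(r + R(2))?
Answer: -153344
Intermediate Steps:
u(v) = v*(-4 - 2*v) (u(v) = v*(v + (-4 - 3*v)) = v*(-4 - 2*v))
d(r) = r**3*(2 + r) (d(r) = ((r*r)*r)*(r + 2) = (r**2*r)*(2 + r) = r**3*(2 + r))
-4792*d(u(-1)) = -4792*(-2*(-1)*(2 - 1))**3*(2 - 2*(-1)*(2 - 1)) = -4792*(-2*(-1)*1)**3*(2 - 2*(-1)*1) = -4792*2**3*(2 + 2) = -38336*4 = -4792*32 = -153344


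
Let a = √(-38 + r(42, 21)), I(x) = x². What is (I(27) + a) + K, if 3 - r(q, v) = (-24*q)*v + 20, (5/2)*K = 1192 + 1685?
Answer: 9399/5 + √21113 ≈ 2025.1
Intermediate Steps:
K = 5754/5 (K = 2*(1192 + 1685)/5 = (⅖)*2877 = 5754/5 ≈ 1150.8)
r(q, v) = -17 + 24*q*v (r(q, v) = 3 - ((-24*q)*v + 20) = 3 - (-24*q*v + 20) = 3 - (20 - 24*q*v) = 3 + (-20 + 24*q*v) = -17 + 24*q*v)
a = √21113 (a = √(-38 + (-17 + 24*42*21)) = √(-38 + (-17 + 21168)) = √(-38 + 21151) = √21113 ≈ 145.30)
(I(27) + a) + K = (27² + √21113) + 5754/5 = (729 + √21113) + 5754/5 = 9399/5 + √21113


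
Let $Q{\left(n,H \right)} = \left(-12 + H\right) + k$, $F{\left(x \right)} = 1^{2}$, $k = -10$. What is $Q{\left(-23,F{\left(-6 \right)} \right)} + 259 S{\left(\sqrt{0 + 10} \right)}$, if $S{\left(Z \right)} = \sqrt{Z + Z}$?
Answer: $-21 + 259 \cdot 2^{\frac{3}{4}} \sqrt[4]{5} \approx 630.35$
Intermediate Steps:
$F{\left(x \right)} = 1$
$S{\left(Z \right)} = \sqrt{2} \sqrt{Z}$ ($S{\left(Z \right)} = \sqrt{2 Z} = \sqrt{2} \sqrt{Z}$)
$Q{\left(n,H \right)} = -22 + H$ ($Q{\left(n,H \right)} = \left(-12 + H\right) - 10 = -22 + H$)
$Q{\left(-23,F{\left(-6 \right)} \right)} + 259 S{\left(\sqrt{0 + 10} \right)} = \left(-22 + 1\right) + 259 \sqrt{2} \sqrt{\sqrt{0 + 10}} = -21 + 259 \sqrt{2} \sqrt{\sqrt{10}} = -21 + 259 \sqrt{2} \sqrt[4]{10} = -21 + 259 \cdot 2^{\frac{3}{4}} \sqrt[4]{5}$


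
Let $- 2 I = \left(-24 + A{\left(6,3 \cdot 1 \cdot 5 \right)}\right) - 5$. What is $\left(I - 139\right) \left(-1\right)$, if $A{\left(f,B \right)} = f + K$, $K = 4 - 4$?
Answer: $\frac{255}{2} \approx 127.5$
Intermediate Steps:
$K = 0$ ($K = 4 - 4 = 0$)
$A{\left(f,B \right)} = f$ ($A{\left(f,B \right)} = f + 0 = f$)
$I = \frac{23}{2}$ ($I = - \frac{\left(-24 + 6\right) - 5}{2} = - \frac{-18 - 5}{2} = \left(- \frac{1}{2}\right) \left(-23\right) = \frac{23}{2} \approx 11.5$)
$\left(I - 139\right) \left(-1\right) = \left(\frac{23}{2} - 139\right) \left(-1\right) = \left(- \frac{255}{2}\right) \left(-1\right) = \frac{255}{2}$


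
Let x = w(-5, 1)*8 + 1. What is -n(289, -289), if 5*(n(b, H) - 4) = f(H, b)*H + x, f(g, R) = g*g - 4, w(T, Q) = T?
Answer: 24136432/5 ≈ 4.8273e+6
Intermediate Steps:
f(g, R) = -4 + g² (f(g, R) = g² - 4 = -4 + g²)
x = -39 (x = -5*8 + 1 = -40 + 1 = -39)
n(b, H) = -19/5 + H*(-4 + H²)/5 (n(b, H) = 4 + ((-4 + H²)*H - 39)/5 = 4 + (H*(-4 + H²) - 39)/5 = 4 + (-39 + H*(-4 + H²))/5 = 4 + (-39/5 + H*(-4 + H²)/5) = -19/5 + H*(-4 + H²)/5)
-n(289, -289) = -(-19/5 + (⅕)*(-289)*(-4 + (-289)²)) = -(-19/5 + (⅕)*(-289)*(-4 + 83521)) = -(-19/5 + (⅕)*(-289)*83517) = -(-19/5 - 24136413/5) = -1*(-24136432/5) = 24136432/5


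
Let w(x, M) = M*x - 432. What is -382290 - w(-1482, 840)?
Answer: 863022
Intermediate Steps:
w(x, M) = -432 + M*x
-382290 - w(-1482, 840) = -382290 - (-432 + 840*(-1482)) = -382290 - (-432 - 1244880) = -382290 - 1*(-1245312) = -382290 + 1245312 = 863022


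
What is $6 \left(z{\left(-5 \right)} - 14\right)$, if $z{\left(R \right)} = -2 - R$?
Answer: $-66$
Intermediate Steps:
$6 \left(z{\left(-5 \right)} - 14\right) = 6 \left(\left(-2 - -5\right) - 14\right) = 6 \left(\left(-2 + 5\right) - 14\right) = 6 \left(3 - 14\right) = 6 \left(-11\right) = -66$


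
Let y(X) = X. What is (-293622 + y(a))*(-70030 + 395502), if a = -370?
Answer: -95686164224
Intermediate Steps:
(-293622 + y(a))*(-70030 + 395502) = (-293622 - 370)*(-70030 + 395502) = -293992*325472 = -95686164224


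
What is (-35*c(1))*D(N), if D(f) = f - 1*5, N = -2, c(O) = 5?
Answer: 1225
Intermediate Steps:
D(f) = -5 + f (D(f) = f - 5 = -5 + f)
(-35*c(1))*D(N) = (-35*5)*(-5 - 2) = -175*(-7) = 1225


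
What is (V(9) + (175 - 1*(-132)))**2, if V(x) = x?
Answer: 99856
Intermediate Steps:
(V(9) + (175 - 1*(-132)))**2 = (9 + (175 - 1*(-132)))**2 = (9 + (175 + 132))**2 = (9 + 307)**2 = 316**2 = 99856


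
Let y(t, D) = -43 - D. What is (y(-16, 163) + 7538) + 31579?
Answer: 38911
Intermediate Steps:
(y(-16, 163) + 7538) + 31579 = ((-43 - 1*163) + 7538) + 31579 = ((-43 - 163) + 7538) + 31579 = (-206 + 7538) + 31579 = 7332 + 31579 = 38911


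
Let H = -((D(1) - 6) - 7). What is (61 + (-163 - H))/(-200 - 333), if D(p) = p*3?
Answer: 112/533 ≈ 0.21013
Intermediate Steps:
D(p) = 3*p
H = 10 (H = -((3*1 - 6) - 7) = -((3 - 6) - 7) = -(-3 - 7) = -1*(-10) = 10)
(61 + (-163 - H))/(-200 - 333) = (61 + (-163 - 1*10))/(-200 - 333) = (61 + (-163 - 10))/(-533) = (61 - 173)*(-1/533) = -112*(-1/533) = 112/533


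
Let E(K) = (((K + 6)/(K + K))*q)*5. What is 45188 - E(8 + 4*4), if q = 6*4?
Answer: 45113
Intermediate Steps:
q = 24
E(K) = 60*(6 + K)/K (E(K) = (((K + 6)/(K + K))*24)*5 = (((6 + K)/((2*K)))*24)*5 = (((6 + K)*(1/(2*K)))*24)*5 = (((6 + K)/(2*K))*24)*5 = (12*(6 + K)/K)*5 = 60*(6 + K)/K)
45188 - E(8 + 4*4) = 45188 - (60 + 360/(8 + 4*4)) = 45188 - (60 + 360/(8 + 16)) = 45188 - (60 + 360/24) = 45188 - (60 + 360*(1/24)) = 45188 - (60 + 15) = 45188 - 1*75 = 45188 - 75 = 45113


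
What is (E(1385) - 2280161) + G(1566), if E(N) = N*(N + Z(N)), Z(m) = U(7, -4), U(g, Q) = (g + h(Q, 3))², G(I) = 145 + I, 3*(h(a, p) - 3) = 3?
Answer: -192640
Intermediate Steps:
h(a, p) = 4 (h(a, p) = 3 + (⅓)*3 = 3 + 1 = 4)
U(g, Q) = (4 + g)² (U(g, Q) = (g + 4)² = (4 + g)²)
Z(m) = 121 (Z(m) = (4 + 7)² = 11² = 121)
E(N) = N*(121 + N) (E(N) = N*(N + 121) = N*(121 + N))
(E(1385) - 2280161) + G(1566) = (1385*(121 + 1385) - 2280161) + (145 + 1566) = (1385*1506 - 2280161) + 1711 = (2085810 - 2280161) + 1711 = -194351 + 1711 = -192640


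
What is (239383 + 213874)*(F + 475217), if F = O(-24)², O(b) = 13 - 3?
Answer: 215440757469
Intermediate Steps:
O(b) = 10
F = 100 (F = 10² = 100)
(239383 + 213874)*(F + 475217) = (239383 + 213874)*(100 + 475217) = 453257*475317 = 215440757469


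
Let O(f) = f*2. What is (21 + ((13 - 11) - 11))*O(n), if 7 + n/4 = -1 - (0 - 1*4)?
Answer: -384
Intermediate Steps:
n = -16 (n = -28 + 4*(-1 - (0 - 1*4)) = -28 + 4*(-1 - (0 - 4)) = -28 + 4*(-1 - 1*(-4)) = -28 + 4*(-1 + 4) = -28 + 4*3 = -28 + 12 = -16)
O(f) = 2*f
(21 + ((13 - 11) - 11))*O(n) = (21 + ((13 - 11) - 11))*(2*(-16)) = (21 + (2 - 11))*(-32) = (21 - 9)*(-32) = 12*(-32) = -384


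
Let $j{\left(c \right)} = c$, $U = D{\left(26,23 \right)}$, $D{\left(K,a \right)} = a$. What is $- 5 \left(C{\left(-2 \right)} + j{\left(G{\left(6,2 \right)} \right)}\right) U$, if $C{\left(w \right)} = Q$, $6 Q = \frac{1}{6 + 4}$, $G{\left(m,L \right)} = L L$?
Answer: $- \frac{5543}{12} \approx -461.92$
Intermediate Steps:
$G{\left(m,L \right)} = L^{2}$
$U = 23$
$Q = \frac{1}{60}$ ($Q = \frac{1}{6 \left(6 + 4\right)} = \frac{1}{6 \cdot 10} = \frac{1}{6} \cdot \frac{1}{10} = \frac{1}{60} \approx 0.016667$)
$C{\left(w \right)} = \frac{1}{60}$
$- 5 \left(C{\left(-2 \right)} + j{\left(G{\left(6,2 \right)} \right)}\right) U = - 5 \left(\frac{1}{60} + 2^{2}\right) 23 = - 5 \left(\frac{1}{60} + 4\right) 23 = \left(-5\right) \frac{241}{60} \cdot 23 = \left(- \frac{241}{12}\right) 23 = - \frac{5543}{12}$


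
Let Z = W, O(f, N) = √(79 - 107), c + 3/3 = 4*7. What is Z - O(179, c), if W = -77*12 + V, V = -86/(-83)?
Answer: -76606/83 - 2*I*√7 ≈ -922.96 - 5.2915*I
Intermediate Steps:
V = 86/83 (V = -86*(-1/83) = 86/83 ≈ 1.0361)
c = 27 (c = -1 + 4*7 = -1 + 28 = 27)
O(f, N) = 2*I*√7 (O(f, N) = √(-28) = 2*I*√7)
W = -76606/83 (W = -77*12 + 86/83 = -924 + 86/83 = -76606/83 ≈ -922.96)
Z = -76606/83 ≈ -922.96
Z - O(179, c) = -76606/83 - 2*I*√7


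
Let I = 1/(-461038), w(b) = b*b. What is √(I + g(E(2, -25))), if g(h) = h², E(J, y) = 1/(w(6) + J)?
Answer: 9*√653982403/8759722 ≈ 0.026275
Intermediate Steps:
w(b) = b²
E(J, y) = 1/(36 + J) (E(J, y) = 1/(6² + J) = 1/(36 + J))
I = -1/461038 ≈ -2.1690e-6
√(I + g(E(2, -25))) = √(-1/461038 + (1/(36 + 2))²) = √(-1/461038 + (1/38)²) = √(-1/461038 + 1/1444) = √(229797/332869436) = 9*√653982403/8759722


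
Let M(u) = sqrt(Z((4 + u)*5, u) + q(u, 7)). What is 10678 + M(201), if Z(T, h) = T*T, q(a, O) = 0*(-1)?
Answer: 11703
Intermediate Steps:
q(a, O) = 0
Z(T, h) = T**2
M(u) = sqrt((20 + 5*u)**2) (M(u) = sqrt(((4 + u)*5)**2 + 0) = sqrt((20 + 5*u)**2 + 0) = sqrt((20 + 5*u)**2))
10678 + M(201) = 10678 + 5*sqrt((4 + 201)**2) = 10678 + 5*sqrt(205**2) = 10678 + 5*sqrt(42025) = 10678 + 5*205 = 10678 + 1025 = 11703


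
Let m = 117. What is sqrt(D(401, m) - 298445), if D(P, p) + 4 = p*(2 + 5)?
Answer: 3*I*sqrt(33070) ≈ 545.55*I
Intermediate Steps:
D(P, p) = -4 + 7*p (D(P, p) = -4 + p*(2 + 5) = -4 + p*7 = -4 + 7*p)
sqrt(D(401, m) - 298445) = sqrt((-4 + 7*117) - 298445) = sqrt((-4 + 819) - 298445) = sqrt(815 - 298445) = sqrt(-297630) = 3*I*sqrt(33070)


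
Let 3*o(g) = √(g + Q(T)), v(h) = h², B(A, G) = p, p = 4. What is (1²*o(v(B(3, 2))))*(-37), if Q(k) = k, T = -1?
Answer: -37*√15/3 ≈ -47.767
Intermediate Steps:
B(A, G) = 4
o(g) = √(-1 + g)/3 (o(g) = √(g - 1)/3 = √(-1 + g)/3)
(1²*o(v(B(3, 2))))*(-37) = (1²*(√(-1 + 4²)/3))*(-37) = (1*(√(-1 + 16)/3))*(-37) = (1*(√15/3))*(-37) = (√15/3)*(-37) = -37*√15/3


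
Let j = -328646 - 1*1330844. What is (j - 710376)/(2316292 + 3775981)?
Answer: -2369866/6092273 ≈ -0.38900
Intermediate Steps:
j = -1659490 (j = -328646 - 1330844 = -1659490)
(j - 710376)/(2316292 + 3775981) = (-1659490 - 710376)/(2316292 + 3775981) = -2369866/6092273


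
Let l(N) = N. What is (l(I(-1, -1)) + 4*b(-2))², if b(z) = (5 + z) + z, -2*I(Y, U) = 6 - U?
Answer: ¼ ≈ 0.25000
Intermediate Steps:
I(Y, U) = -3 + U/2 (I(Y, U) = -(6 - U)/2 = -3 + U/2)
b(z) = 5 + 2*z
(l(I(-1, -1)) + 4*b(-2))² = ((-3 + (½)*(-1)) + 4*(5 + 2*(-2)))² = ((-3 - ½) + 4*(5 - 4))² = (-7/2 + 4*1)² = (-7/2 + 4)² = (½)² = ¼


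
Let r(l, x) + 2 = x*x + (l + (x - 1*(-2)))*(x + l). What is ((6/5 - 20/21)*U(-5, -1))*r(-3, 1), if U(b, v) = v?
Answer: 26/105 ≈ 0.24762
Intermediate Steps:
r(l, x) = -2 + x² + (l + x)*(2 + l + x) (r(l, x) = -2 + (x*x + (l + (x - 1*(-2)))*(x + l)) = -2 + (x² + (l + (x + 2))*(l + x)) = -2 + (x² + (l + (2 + x))*(l + x)) = -2 + (x² + (2 + l + x)*(l + x)) = -2 + (x² + (l + x)*(2 + l + x)) = -2 + x² + (l + x)*(2 + l + x))
((6/5 - 20/21)*U(-5, -1))*r(-3, 1) = ((6/5 - 20/21)*(-1))*(-2 + (-3)² + 2*(-3) + 2*1 + 2*1² + 2*(-3)*1) = ((6*(⅕) - 20*1/21)*(-1))*(-2 + 9 - 6 + 2 + 2*1 - 6) = ((6/5 - 20/21)*(-1))*(-2 + 9 - 6 + 2 + 2 - 6) = ((26/105)*(-1))*(-1) = -26/105*(-1) = 26/105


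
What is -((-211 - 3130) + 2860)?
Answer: 481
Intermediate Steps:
-((-211 - 3130) + 2860) = -(-3341 + 2860) = -1*(-481) = 481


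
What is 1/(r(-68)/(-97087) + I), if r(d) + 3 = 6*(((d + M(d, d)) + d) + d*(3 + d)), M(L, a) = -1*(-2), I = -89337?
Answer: -97087/8673487032 ≈ -1.1194e-5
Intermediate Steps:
M(L, a) = 2
r(d) = 9 + 12*d + 6*d*(3 + d) (r(d) = -3 + 6*(((d + 2) + d) + d*(3 + d)) = -3 + 6*(((2 + d) + d) + d*(3 + d)) = -3 + 6*((2 + 2*d) + d*(3 + d)) = -3 + 6*(2 + 2*d + d*(3 + d)) = -3 + (12 + 12*d + 6*d*(3 + d)) = 9 + 12*d + 6*d*(3 + d))
1/(r(-68)/(-97087) + I) = 1/((9 + 6*(-68)² + 30*(-68))/(-97087) - 89337) = 1/((9 + 6*4624 - 2040)*(-1/97087) - 89337) = 1/((9 + 27744 - 2040)*(-1/97087) - 89337) = 1/(25713*(-1/97087) - 89337) = 1/(-25713/97087 - 89337) = 1/(-8673487032/97087) = -97087/8673487032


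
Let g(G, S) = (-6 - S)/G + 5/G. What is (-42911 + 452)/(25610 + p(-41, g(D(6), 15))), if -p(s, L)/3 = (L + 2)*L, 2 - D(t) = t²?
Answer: -12270651/7400282 ≈ -1.6581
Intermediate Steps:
D(t) = 2 - t²
g(G, S) = 5/G + (-6 - S)/G (g(G, S) = (-6 - S)/G + 5/G = 5/G + (-6 - S)/G)
p(s, L) = -3*L*(2 + L) (p(s, L) = -3*(L + 2)*L = -3*(2 + L)*L = -3*L*(2 + L))
(-42911 + 452)/(25610 + p(-41, g(D(6), 15))) = (-42911 + 452)/(25610 - 3*(-1 - 1*15)/(2 - 1*6²)*(2 + (-1 - 1*15)/(2 - 1*6²))) = -42459/(25610 - 3*(-1 - 15)/(2 - 1*36)*(2 + (-1 - 15)/(2 - 1*36))) = -42459/(25610 - 3*-16/(2 - 36)*(2 - 16/(2 - 36))) = -42459/(25610 - 3*-16/(-34)*(2 - 16/(-34))) = -42459/(25610 - 3*(-1/34*(-16))*(2 - 1/34*(-16))) = -42459/(25610 - 3*8/17*(2 + 8/17)) = -42459/(25610 - 3*8/17*42/17) = -42459/(25610 - 1008/289) = -42459/7400282/289 = -42459*289/7400282 = -12270651/7400282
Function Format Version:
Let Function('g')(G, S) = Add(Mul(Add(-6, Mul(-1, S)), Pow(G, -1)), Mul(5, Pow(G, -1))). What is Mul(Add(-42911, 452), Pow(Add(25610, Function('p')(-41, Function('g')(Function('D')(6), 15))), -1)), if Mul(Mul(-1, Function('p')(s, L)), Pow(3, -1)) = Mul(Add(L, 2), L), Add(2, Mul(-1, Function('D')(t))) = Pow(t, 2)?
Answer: Rational(-12270651, 7400282) ≈ -1.6581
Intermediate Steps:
Function('D')(t) = Add(2, Mul(-1, Pow(t, 2)))
Function('g')(G, S) = Add(Mul(5, Pow(G, -1)), Mul(Pow(G, -1), Add(-6, Mul(-1, S)))) (Function('g')(G, S) = Add(Mul(Pow(G, -1), Add(-6, Mul(-1, S))), Mul(5, Pow(G, -1))) = Add(Mul(5, Pow(G, -1)), Mul(Pow(G, -1), Add(-6, Mul(-1, S)))))
Function('p')(s, L) = Mul(-3, L, Add(2, L)) (Function('p')(s, L) = Mul(-3, Mul(Add(L, 2), L)) = Mul(-3, Mul(Add(2, L), L)) = Mul(-3, Mul(L, Add(2, L))) = Mul(-3, L, Add(2, L)))
Mul(Add(-42911, 452), Pow(Add(25610, Function('p')(-41, Function('g')(Function('D')(6), 15))), -1)) = Mul(Add(-42911, 452), Pow(Add(25610, Mul(-3, Mul(Pow(Add(2, Mul(-1, Pow(6, 2))), -1), Add(-1, Mul(-1, 15))), Add(2, Mul(Pow(Add(2, Mul(-1, Pow(6, 2))), -1), Add(-1, Mul(-1, 15)))))), -1)) = Mul(-42459, Pow(Add(25610, Mul(-3, Mul(Pow(Add(2, Mul(-1, 36)), -1), Add(-1, -15)), Add(2, Mul(Pow(Add(2, Mul(-1, 36)), -1), Add(-1, -15))))), -1)) = Mul(-42459, Pow(Add(25610, Mul(-3, Mul(Pow(Add(2, -36), -1), -16), Add(2, Mul(Pow(Add(2, -36), -1), -16)))), -1)) = Mul(-42459, Pow(Add(25610, Mul(-3, Mul(Pow(-34, -1), -16), Add(2, Mul(Pow(-34, -1), -16)))), -1)) = Mul(-42459, Pow(Add(25610, Mul(-3, Mul(Rational(-1, 34), -16), Add(2, Mul(Rational(-1, 34), -16)))), -1)) = Mul(-42459, Pow(Add(25610, Mul(-3, Rational(8, 17), Add(2, Rational(8, 17)))), -1)) = Mul(-42459, Pow(Add(25610, Mul(-3, Rational(8, 17), Rational(42, 17))), -1)) = Mul(-42459, Pow(Add(25610, Rational(-1008, 289)), -1)) = Mul(-42459, Pow(Rational(7400282, 289), -1)) = Mul(-42459, Rational(289, 7400282)) = Rational(-12270651, 7400282)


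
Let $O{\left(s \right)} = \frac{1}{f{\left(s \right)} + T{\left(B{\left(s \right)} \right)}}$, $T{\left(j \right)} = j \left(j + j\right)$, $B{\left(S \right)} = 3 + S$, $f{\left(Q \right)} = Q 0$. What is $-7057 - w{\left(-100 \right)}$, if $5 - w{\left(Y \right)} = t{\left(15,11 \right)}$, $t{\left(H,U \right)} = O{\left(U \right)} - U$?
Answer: $- \frac{2772615}{392} \approx -7073.0$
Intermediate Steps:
$f{\left(Q \right)} = 0$
$T{\left(j \right)} = 2 j^{2}$ ($T{\left(j \right)} = j 2 j = 2 j^{2}$)
$O{\left(s \right)} = \frac{1}{2 \left(3 + s\right)^{2}}$ ($O{\left(s \right)} = \frac{1}{0 + 2 \left(3 + s\right)^{2}} = \frac{1}{2 \left(3 + s\right)^{2}}$)
$t{\left(H,U \right)} = \frac{1}{2 \left(3 + U\right)^{2}} - U$
$w{\left(Y \right)} = \frac{6271}{392}$ ($w{\left(Y \right)} = 5 - \left(\frac{1}{2 \left(3 + 11\right)^{2}} - 11\right) = 5 - \left(\frac{1}{2 \cdot 196} - 11\right) = 5 - \left(\frac{1}{2} \cdot \frac{1}{196} - 11\right) = 5 - \left(\frac{1}{392} - 11\right) = 5 - - \frac{4311}{392} = 5 + \frac{4311}{392} = \frac{6271}{392}$)
$-7057 - w{\left(-100 \right)} = -7057 - \frac{6271}{392} = - \frac{2772615}{392}$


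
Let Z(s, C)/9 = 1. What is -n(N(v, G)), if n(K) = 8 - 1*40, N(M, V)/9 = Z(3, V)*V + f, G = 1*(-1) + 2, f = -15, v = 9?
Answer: 32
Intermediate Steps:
Z(s, C) = 9 (Z(s, C) = 9*1 = 9)
G = 1 (G = -1 + 2 = 1)
N(M, V) = -135 + 81*V (N(M, V) = 9*(9*V - 15) = 9*(-15 + 9*V) = -135 + 81*V)
n(K) = -32 (n(K) = 8 - 40 = -32)
-n(N(v, G)) = -1*(-32) = 32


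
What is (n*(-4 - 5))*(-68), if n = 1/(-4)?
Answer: -153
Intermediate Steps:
n = -1/4 ≈ -0.25000
(n*(-4 - 5))*(-68) = -(-4 - 5)/4*(-68) = -1/4*(-9)*(-68) = (9/4)*(-68) = -153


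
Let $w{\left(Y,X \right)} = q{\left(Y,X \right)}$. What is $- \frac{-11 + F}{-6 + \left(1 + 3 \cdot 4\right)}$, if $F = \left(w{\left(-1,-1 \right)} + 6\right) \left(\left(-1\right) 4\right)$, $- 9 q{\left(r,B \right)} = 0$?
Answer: $5$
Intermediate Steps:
$q{\left(r,B \right)} = 0$ ($q{\left(r,B \right)} = \left(- \frac{1}{9}\right) 0 = 0$)
$w{\left(Y,X \right)} = 0$
$F = -24$ ($F = \left(0 + 6\right) \left(\left(-1\right) 4\right) = 6 \left(-4\right) = -24$)
$- \frac{-11 + F}{-6 + \left(1 + 3 \cdot 4\right)} = - \frac{-11 - 24}{-6 + \left(1 + 3 \cdot 4\right)} = - \frac{-35}{-6 + \left(1 + 12\right)} = - \frac{-35}{-6 + 13} = - \frac{-35}{7} = \left(-1\right) \left(-5\right) = 5$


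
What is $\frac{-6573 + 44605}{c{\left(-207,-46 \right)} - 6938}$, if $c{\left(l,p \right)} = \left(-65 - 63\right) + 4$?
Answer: $- \frac{19016}{3531} \approx -5.3854$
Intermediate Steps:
$c{\left(l,p \right)} = -124$ ($c{\left(l,p \right)} = -128 + 4 = -124$)
$\frac{-6573 + 44605}{c{\left(-207,-46 \right)} - 6938} = \frac{-6573 + 44605}{-124 - 6938} = \frac{38032}{-124 + \left(-15483 + 8545\right)} = \frac{38032}{-124 - 6938} = \frac{38032}{-7062} = 38032 \left(- \frac{1}{7062}\right) = - \frac{19016}{3531}$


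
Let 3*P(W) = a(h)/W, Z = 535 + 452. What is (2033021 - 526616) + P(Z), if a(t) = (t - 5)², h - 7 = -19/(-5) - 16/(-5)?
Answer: 495607254/329 ≈ 1.5064e+6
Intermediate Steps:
Z = 987
h = 14 (h = 7 + (-19/(-5) - 16/(-5)) = 7 + (-19*(-⅕) - 16*(-⅕)) = 7 + (19/5 + 16/5) = 7 + 7 = 14)
a(t) = (-5 + t)²
P(W) = 27/W (P(W) = ((-5 + 14)²/W)/3 = (9²/W)/3 = (81/W)/3 = 27/W)
(2033021 - 526616) + P(Z) = (2033021 - 526616) + 27/987 = 1506405 + 27*(1/987) = 1506405 + 9/329 = 495607254/329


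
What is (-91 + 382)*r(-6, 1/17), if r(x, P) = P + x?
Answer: -29391/17 ≈ -1728.9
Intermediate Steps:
(-91 + 382)*r(-6, 1/17) = (-91 + 382)*(1/17 - 6) = 291*(1/17 - 6) = 291*(-101/17) = -29391/17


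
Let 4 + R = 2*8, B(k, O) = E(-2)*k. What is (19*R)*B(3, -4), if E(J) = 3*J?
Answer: -4104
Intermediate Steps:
B(k, O) = -6*k (B(k, O) = (3*(-2))*k = -6*k)
R = 12 (R = -4 + 2*8 = -4 + 16 = 12)
(19*R)*B(3, -4) = (19*12)*(-6*3) = 228*(-18) = -4104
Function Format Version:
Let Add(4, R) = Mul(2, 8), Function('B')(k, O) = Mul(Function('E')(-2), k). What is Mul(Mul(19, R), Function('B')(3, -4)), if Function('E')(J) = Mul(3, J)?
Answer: -4104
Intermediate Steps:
Function('B')(k, O) = Mul(-6, k) (Function('B')(k, O) = Mul(Mul(3, -2), k) = Mul(-6, k))
R = 12 (R = Add(-4, Mul(2, 8)) = Add(-4, 16) = 12)
Mul(Mul(19, R), Function('B')(3, -4)) = Mul(Mul(19, 12), Mul(-6, 3)) = Mul(228, -18) = -4104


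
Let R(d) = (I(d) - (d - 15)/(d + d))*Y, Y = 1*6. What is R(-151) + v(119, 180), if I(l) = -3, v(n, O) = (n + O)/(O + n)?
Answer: -3065/151 ≈ -20.298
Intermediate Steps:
v(n, O) = 1 (v(n, O) = (O + n)/(O + n) = 1)
Y = 6
R(d) = -18 - 3*(-15 + d)/d (R(d) = (-3 - (d - 15)/(d + d))*6 = (-3 - (-15 + d)/(2*d))*6 = -18 - 3*(-15 + d)/d)
R(-151) + v(119, 180) = (-21 + 45/(-151)) + 1 = (-21 + 45*(-1/151)) + 1 = (-21 - 45/151) + 1 = -3216/151 + 1 = -3065/151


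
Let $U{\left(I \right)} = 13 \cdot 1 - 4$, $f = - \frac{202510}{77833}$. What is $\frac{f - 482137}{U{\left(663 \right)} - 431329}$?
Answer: $\frac{5360910233}{4795847080} \approx 1.1178$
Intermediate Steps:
$f = - \frac{28930}{11119}$ ($f = \left(-202510\right) \frac{1}{77833} = - \frac{28930}{11119} \approx -2.6019$)
$U{\left(I \right)} = 9$ ($U{\left(I \right)} = 13 - 4 = 9$)
$\frac{f - 482137}{U{\left(663 \right)} - 431329} = \frac{- \frac{28930}{11119} - 482137}{9 - 431329} = - \frac{5360910233}{11119 \left(-431320\right)} = \left(- \frac{5360910233}{11119}\right) \left(- \frac{1}{431320}\right) = \frac{5360910233}{4795847080}$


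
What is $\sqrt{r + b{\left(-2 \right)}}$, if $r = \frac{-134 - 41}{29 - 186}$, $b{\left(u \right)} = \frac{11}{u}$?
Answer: $\frac{9 i \sqrt{5338}}{314} \approx 2.0941 i$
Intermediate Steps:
$r = \frac{175}{157}$ ($r = - \frac{175}{-157} = \left(-175\right) \left(- \frac{1}{157}\right) = \frac{175}{157} \approx 1.1146$)
$\sqrt{r + b{\left(-2 \right)}} = \sqrt{\frac{175}{157} + \frac{11}{-2}} = \sqrt{\frac{175}{157} + 11 \left(- \frac{1}{2}\right)} = \sqrt{\frac{175}{157} - \frac{11}{2}} = \sqrt{- \frac{1377}{314}} = \frac{9 i \sqrt{5338}}{314}$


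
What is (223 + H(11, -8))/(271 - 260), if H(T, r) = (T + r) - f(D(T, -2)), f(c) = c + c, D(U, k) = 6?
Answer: 214/11 ≈ 19.455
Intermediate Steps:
f(c) = 2*c
H(T, r) = -12 + T + r (H(T, r) = (T + r) - 2*6 = (T + r) - 1*12 = (T + r) - 12 = -12 + T + r)
(223 + H(11, -8))/(271 - 260) = (223 + (-12 + 11 - 8))/(271 - 260) = (223 - 9)/11 = 214*(1/11) = 214/11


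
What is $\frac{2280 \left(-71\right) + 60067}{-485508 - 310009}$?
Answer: $\frac{101813}{795517} \approx 0.12798$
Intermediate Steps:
$\frac{2280 \left(-71\right) + 60067}{-485508 - 310009} = \frac{-161880 + 60067}{-795517} = \left(-101813\right) \left(- \frac{1}{795517}\right) = \frac{101813}{795517}$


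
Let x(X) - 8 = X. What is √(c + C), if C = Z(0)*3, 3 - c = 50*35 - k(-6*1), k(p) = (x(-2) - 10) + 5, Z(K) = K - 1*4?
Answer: I*√1758 ≈ 41.929*I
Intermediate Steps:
Z(K) = -4 + K (Z(K) = K - 4 = -4 + K)
x(X) = 8 + X
k(p) = 1 (k(p) = ((8 - 2) - 10) + 5 = (6 - 10) + 5 = -4 + 5 = 1)
c = -1746 (c = 3 - (50*35 - 1*1) = 3 - (1750 - 1) = 3 - 1*1749 = 3 - 1749 = -1746)
C = -12 (C = (-4 + 0)*3 = -4*3 = -12)
√(c + C) = √(-1746 - 12) = √(-1758) = I*√1758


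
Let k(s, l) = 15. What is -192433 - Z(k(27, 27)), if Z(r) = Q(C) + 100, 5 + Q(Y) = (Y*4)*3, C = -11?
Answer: -192396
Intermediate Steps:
Q(Y) = -5 + 12*Y (Q(Y) = -5 + (Y*4)*3 = -5 + (4*Y)*3 = -5 + 12*Y)
Z(r) = -37 (Z(r) = (-5 + 12*(-11)) + 100 = (-5 - 132) + 100 = -137 + 100 = -37)
-192433 - Z(k(27, 27)) = -192433 - 1*(-37) = -192433 + 37 = -192396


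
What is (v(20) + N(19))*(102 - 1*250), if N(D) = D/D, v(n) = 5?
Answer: -888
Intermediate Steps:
N(D) = 1
(v(20) + N(19))*(102 - 1*250) = (5 + 1)*(102 - 1*250) = 6*(102 - 250) = 6*(-148) = -888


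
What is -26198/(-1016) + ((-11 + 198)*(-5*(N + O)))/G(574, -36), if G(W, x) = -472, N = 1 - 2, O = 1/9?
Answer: 6480589/269748 ≈ 24.025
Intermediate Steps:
O = ⅑ ≈ 0.11111
N = -1
-26198/(-1016) + ((-11 + 198)*(-5*(N + O)))/G(574, -36) = -26198/(-1016) + ((-11 + 198)*(-5*(-1 + ⅑)))/(-472) = -26198*(-1/1016) + (187*(-5*(-8/9)))*(-1/472) = 13099/508 + (187*(40/9))*(-1/472) = 13099/508 + (7480/9)*(-1/472) = 13099/508 - 935/531 = 6480589/269748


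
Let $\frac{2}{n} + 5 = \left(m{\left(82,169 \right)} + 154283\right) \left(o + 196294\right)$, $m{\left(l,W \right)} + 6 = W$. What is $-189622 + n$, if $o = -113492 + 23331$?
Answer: $- \frac{3108249182525684}{16391817313} \approx -1.8962 \cdot 10^{5}$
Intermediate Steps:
$m{\left(l,W \right)} = -6 + W$
$o = -90161$
$n = \frac{2}{16391817313}$ ($n = \frac{2}{-5 + \left(\left(-6 + 169\right) + 154283\right) \left(-90161 + 196294\right)} = \frac{2}{-5 + \left(163 + 154283\right) 106133} = \frac{2}{-5 + 154446 \cdot 106133} = \frac{2}{-5 + 16391817318} = \frac{2}{16391817313} \approx 1.2201 \cdot 10^{-10}$)
$-189622 + n = -189622 + \frac{2}{16391817313} = - \frac{3108249182525684}{16391817313}$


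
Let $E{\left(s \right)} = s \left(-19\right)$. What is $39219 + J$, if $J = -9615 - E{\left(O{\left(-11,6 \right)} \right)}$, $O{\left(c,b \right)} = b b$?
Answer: $30288$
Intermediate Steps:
$O{\left(c,b \right)} = b^{2}$
$E{\left(s \right)} = - 19 s$
$J = -8931$ ($J = -9615 - - 19 \cdot 6^{2} = -9615 - \left(-19\right) 36 = -9615 - -684 = -9615 + 684 = -8931$)
$39219 + J = 39219 - 8931 = 30288$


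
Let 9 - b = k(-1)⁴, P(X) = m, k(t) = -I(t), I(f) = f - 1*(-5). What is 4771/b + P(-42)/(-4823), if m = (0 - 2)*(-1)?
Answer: -1770079/91637 ≈ -19.316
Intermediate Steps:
I(f) = 5 + f (I(f) = f + 5 = 5 + f)
k(t) = -5 - t (k(t) = -(5 + t) = -5 - t)
m = 2 (m = -2*(-1) = 2)
P(X) = 2
b = -247 (b = 9 - (-5 - 1*(-1))⁴ = 9 - (-5 + 1)⁴ = 9 - 1*(-4)⁴ = 9 - 1*256 = 9 - 256 = -247)
4771/b + P(-42)/(-4823) = 4771/(-247) + 2/(-4823) = 4771*(-1/247) + 2*(-1/4823) = -367/19 - 2/4823 = -1770079/91637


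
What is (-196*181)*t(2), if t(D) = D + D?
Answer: -141904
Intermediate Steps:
t(D) = 2*D
(-196*181)*t(2) = (-196*181)*(2*2) = -35476*4 = -141904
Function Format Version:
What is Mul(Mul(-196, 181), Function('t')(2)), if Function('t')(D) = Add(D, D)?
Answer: -141904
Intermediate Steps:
Function('t')(D) = Mul(2, D)
Mul(Mul(-196, 181), Function('t')(2)) = Mul(Mul(-196, 181), Mul(2, 2)) = Mul(-35476, 4) = -141904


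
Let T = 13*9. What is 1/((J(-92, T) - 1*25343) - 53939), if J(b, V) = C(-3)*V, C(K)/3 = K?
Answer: -1/80335 ≈ -1.2448e-5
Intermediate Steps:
T = 117
C(K) = 3*K
J(b, V) = -9*V (J(b, V) = (3*(-3))*V = -9*V)
1/((J(-92, T) - 1*25343) - 53939) = 1/((-9*117 - 1*25343) - 53939) = 1/((-1053 - 25343) - 53939) = 1/(-26396 - 53939) = 1/(-80335) = -1/80335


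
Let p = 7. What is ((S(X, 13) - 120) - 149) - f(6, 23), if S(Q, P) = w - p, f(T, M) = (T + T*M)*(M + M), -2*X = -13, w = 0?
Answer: -6900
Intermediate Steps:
X = 13/2 (X = -½*(-13) = 13/2 ≈ 6.5000)
f(T, M) = 2*M*(T + M*T) (f(T, M) = (T + M*T)*(2*M) = 2*M*(T + M*T))
S(Q, P) = -7 (S(Q, P) = 0 - 1*7 = 0 - 7 = -7)
((S(X, 13) - 120) - 149) - f(6, 23) = ((-7 - 120) - 149) - 2*23*6*(1 + 23) = (-127 - 149) - 2*23*6*24 = -276 - 1*6624 = -276 - 6624 = -6900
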